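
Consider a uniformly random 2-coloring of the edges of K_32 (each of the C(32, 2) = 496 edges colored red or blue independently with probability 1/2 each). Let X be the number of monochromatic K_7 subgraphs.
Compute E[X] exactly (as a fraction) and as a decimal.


Let X = Σ_S X_S over the C(32, 7) = 3365856 subsets S of size 7, where X_S = 1 if the K_7 on S is monochromatic.
For a fixed S, the K_7 on S has C(7, 2) = 21 edges. P[all 21 edges red] = (1/2)^21, and likewise for blue, so P[monochromatic] = 2·(1/2)^21 = 2^{1 − 21} = 1/1048576.
Summing: E[X] = C(32, 7) · 2^{1 − 21} = 3365856 · 1/1048576 = 105183/32768.
Numerically: E[X] ≈ 3.209930.

E[X] = C(32,7)·2^(1−C(7,2)) = 105183/32768 ≈ 3.209930.


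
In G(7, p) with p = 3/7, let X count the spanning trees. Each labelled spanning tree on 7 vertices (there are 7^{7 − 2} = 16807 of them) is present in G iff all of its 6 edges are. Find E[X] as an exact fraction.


K_7 has 7^{7 − 2} = 16807 labelled spanning trees.
For each such spanning tree H, let X_H = 1 if all 6 edges of H are present in G. Then P[X_H = 1] = p^{6} = (3/7)^{6} = 729/117649.
Summing the indicators: E[X] = Σ_H E[X_H] = 16807 · p^{6} = 16807 · 729/117649 = 729/7.
Numerically: E[X] ≈ 104.

E[X] = 16807 · (3/7)^{6} = 729/7 ≈ 104.


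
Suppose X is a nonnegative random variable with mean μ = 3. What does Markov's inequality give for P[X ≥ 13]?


μ = E[X] = 3, a = 13.
Markov: P[X ≥ 13] ≤ μ/a = (3)/13 = 3/13.
Numerically: ≈ 0.230769.
(Since a = 13 > μ = 3.000000, the bound 3/13 is < 1 and informative.)

P[X ≥ 13] ≤ 3/13 ≈ 0.230769.


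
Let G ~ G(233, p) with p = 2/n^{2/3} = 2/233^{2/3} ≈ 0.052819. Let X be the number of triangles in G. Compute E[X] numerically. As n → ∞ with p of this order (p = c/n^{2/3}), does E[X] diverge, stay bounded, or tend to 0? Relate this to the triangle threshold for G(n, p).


Number of potential triangles: C(233, 3) = 2081156.
Each occurs with probability p³ ≈ (0.052819)³ ≈ 1.4735950e-04.
By linearity: E[X] = C(233, 3)·p³ ≈ 2081156 · 1.4735950e-04 ≈ 306.67811.
Since α = 2/3 < 1, p = c/n^{2/3} ≫ 1/n is above the triangle threshold p ~ 1/n. Asymptotically E[X] ~ (c³/6)·n^{3(1−α)} = (2³/6)·n^{1} → ∞; triangles are abundant w.h.p.

E[X] ≈ 306.67811; in regime p = Θ(1/n^{2/3}) E[X] diverges (above the triangle threshold p ~ 1/n).


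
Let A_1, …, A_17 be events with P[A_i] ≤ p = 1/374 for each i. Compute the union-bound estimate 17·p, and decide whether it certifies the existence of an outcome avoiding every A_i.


Union bound: P[∪_{i=1}^{17} A_i] ≤ Σ_i P[A_i] ≤ 17·p = 17·(1/374) = 1/22.
Numerically: 1/22 ≈ 0.045.
Is 1/22 < 1? YES.
Since P[∪ A_i] ≤ 1/22 < 1, the complement has P[∩ A_i^c] ≥ 1 − 1/22 = 21/22 > 0, so some outcome avoids every A_i.

17·p = 1/22 ≈ 0.045; existence CERTIFIED by the union bound.


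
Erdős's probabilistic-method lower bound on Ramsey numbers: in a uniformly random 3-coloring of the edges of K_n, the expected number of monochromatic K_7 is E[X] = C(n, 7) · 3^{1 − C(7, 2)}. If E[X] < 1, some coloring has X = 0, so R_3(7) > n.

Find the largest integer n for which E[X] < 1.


We need C(n, 7) · 3^{1 − 21} < 1, i.e. C(n, 7) < 3^{21 − 1} = 3486784401.
Check values of n near the boundary:
  n = 75: C(75, 7) = 1984829850; 1984829850 < 3486784401? YES
  n = 76: C(76, 7) = 2186189400; 2186189400 < 3486784401? YES
  n = 77: C(77, 7) = 2404808340; 2404808340 < 3486784401? YES
  n = 78: C(78, 7) = 2641902120; 2641902120 < 3486784401? YES
  n = 79: C(79, 7) = 2898753715; 2898753715 < 3486784401? YES
  n = 80: C(80, 7) = 3176716400; 3176716400 < 3486784401? YES
  n = 81: C(81, 7) = 3477216600; 3477216600 < 3486784401? YES
  n = 82: C(82, 7) = 3801756816; 3801756816 < 3486784401? NO
The largest n with C(n, 7) < 3486784401 is n = 81 (where E[X] = 42928600/43046721 ≈ 0.9973). Hence R_3(7) > 81, i.e. R_3(7) ≥ 82.

Largest n = 81; hence R_3(7) > 81.


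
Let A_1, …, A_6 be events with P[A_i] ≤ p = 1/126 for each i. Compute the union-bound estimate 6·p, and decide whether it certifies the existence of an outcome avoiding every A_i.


Union bound: P[∪_{i=1}^{6} A_i] ≤ Σ_i P[A_i] ≤ 6·p = 6·(1/126) = 1/21.
Numerically: 1/21 ≈ 0.048.
Is 1/21 < 1? YES.
Since P[∪ A_i] ≤ 1/21 < 1, the complement has P[∩ A_i^c] ≥ 1 − 1/21 = 20/21 > 0, so some outcome avoids every A_i.

6·p = 1/21 ≈ 0.048; existence CERTIFIED by the union bound.


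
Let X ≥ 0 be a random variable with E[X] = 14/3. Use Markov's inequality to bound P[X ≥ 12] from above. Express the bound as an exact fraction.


μ = E[X] = 14/3, a = 12.
Markov: P[X ≥ 12] ≤ μ/a = (14/3)/12 = 7/18.
Numerically: ≈ 0.389.
(Since a = 12 > μ = 4.667, the bound 7/18 is < 1 and informative.)

P[X ≥ 12] ≤ 7/18 ≈ 0.389.


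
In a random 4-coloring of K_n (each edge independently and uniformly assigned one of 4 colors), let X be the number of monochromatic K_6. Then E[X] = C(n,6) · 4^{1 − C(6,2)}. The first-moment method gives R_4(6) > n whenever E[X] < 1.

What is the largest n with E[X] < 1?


We need C(n, 6) · 4^{1 − 15} < 1, i.e. C(n, 6) < 4^{15 − 1} = 268435456.
Check values of n near the boundary:
  n = 74: C(74, 6) = 185250786; 185250786 < 268435456? YES
  n = 75: C(75, 6) = 201359550; 201359550 < 268435456? YES
  n = 76: C(76, 6) = 218618940; 218618940 < 268435456? YES
  n = 77: C(77, 6) = 237093780; 237093780 < 268435456? YES
  n = 78: C(78, 6) = 256851595; 256851595 < 268435456? YES
  n = 79: C(79, 6) = 277962685; 277962685 < 268435456? NO
The largest n with C(n, 6) < 268435456 is n = 78 (where E[X] = 256851595/268435456 ≈ 0.956847). Hence R_4(6) > 78, i.e. R_4(6) ≥ 79.

Largest n = 78; hence R_4(6) > 78.


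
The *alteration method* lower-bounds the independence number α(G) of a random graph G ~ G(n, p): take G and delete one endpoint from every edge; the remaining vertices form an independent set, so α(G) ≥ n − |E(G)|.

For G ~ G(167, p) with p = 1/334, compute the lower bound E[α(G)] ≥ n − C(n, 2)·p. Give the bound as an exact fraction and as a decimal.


E[|E(G)|] = C(167, 2)·p = 13861 · (1/334) = 83/2.
E[α(G)] ≥ n − E[|E(G)|] = 167 − 83/2 = 251/2.
Numerically: ≈ 125.5000.
(This is only a lower bound; the true E[α(G)] may be larger.)

E[α(G)] ≥ 251/2 ≈ 125.5000.


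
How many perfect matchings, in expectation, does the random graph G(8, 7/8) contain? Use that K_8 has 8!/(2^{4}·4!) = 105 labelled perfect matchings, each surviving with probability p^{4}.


K_8 has 8!/(2^{4}·4!) = 105 labelled perfect matchings.
For each such perfect matching H, let X_H = 1 if all 4 edges of H are present in G. Then P[X_H = 1] = p^{4} = (7/8)^{4} = 2401/4096.
By linearity of expectation: E[X] = Σ_H E[X_H] = 105 · p^{4} = 105 · 2401/4096 = 252105/4096.
Numerically: E[X] ≈ 61.5.

E[X] = 105 · (7/8)^{4} = 252105/4096 ≈ 61.5.


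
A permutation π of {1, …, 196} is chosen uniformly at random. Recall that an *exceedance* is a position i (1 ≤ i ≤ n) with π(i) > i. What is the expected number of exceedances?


Write X = Σ_{i=1}^{196} X_i, where X_i = 1_{π(i) > i}.
For each fixed i, π(i) is uniform over {1, …, 196} (marginal of a uniform permutation), so P[π(i) > i] = (n − i)/n. Summing: Σ_{i=1}^{196} (n − i)/n = (0 + 1 + … + 195)/196 = 196(196 − 1)/(2·196) = (196 − 1)/2.
Hence E[X] = Σ_{i=1}^{196} (196 − i)/196 = 195/2 ≈ 97.500.

E[X] = 195/2 = 97.500.


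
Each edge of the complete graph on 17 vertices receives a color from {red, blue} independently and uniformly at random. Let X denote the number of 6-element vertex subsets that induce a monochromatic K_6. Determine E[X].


Let X = Σ_S X_S over the C(17, 6) = 12376 subsets S of size 6, where X_S = 1 if the K_6 on S is monochromatic.
For a fixed S, the K_6 on S has C(6, 2) = 15 edges. P[all 15 edges red] = (1/2)^15, and likewise for blue, so P[monochromatic] = 2·(1/2)^15 = 2^{1 − 15} = 1/16384.
Summing: E[X] = C(17, 6) · 2^{1 − 15} = 12376 · 1/16384 = 1547/2048.
Numerically: E[X] ≈ 0.755371.

E[X] = C(17,6)·2^(1−C(6,2)) = 1547/2048 ≈ 0.755371.


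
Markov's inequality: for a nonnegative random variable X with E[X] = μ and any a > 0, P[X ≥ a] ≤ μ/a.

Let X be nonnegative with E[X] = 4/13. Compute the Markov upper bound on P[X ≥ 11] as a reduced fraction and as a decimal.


μ = E[X] = 4/13, a = 11.
Markov: P[X ≥ 11] ≤ μ/a = (4/13)/11 = 4/143.
Numerically: ≈ 0.027972.
(Since a = 11 > μ = 0.307692, the bound 4/143 is < 1 and informative.)

P[X ≥ 11] ≤ 4/143 ≈ 0.027972.


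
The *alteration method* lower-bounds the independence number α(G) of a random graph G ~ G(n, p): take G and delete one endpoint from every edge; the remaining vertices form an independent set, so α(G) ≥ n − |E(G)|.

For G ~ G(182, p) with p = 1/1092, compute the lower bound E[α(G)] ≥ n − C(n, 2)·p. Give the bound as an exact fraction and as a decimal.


E[|E(G)|] = C(182, 2)·p = 16471 · (1/1092) = 181/12.
E[α(G)] ≥ n − E[|E(G)|] = 182 − 181/12 = 2003/12.
Numerically: ≈ 166.91667.
(This is only a lower bound; the true E[α(G)] may be larger.)

E[α(G)] ≥ 2003/12 ≈ 166.91667.


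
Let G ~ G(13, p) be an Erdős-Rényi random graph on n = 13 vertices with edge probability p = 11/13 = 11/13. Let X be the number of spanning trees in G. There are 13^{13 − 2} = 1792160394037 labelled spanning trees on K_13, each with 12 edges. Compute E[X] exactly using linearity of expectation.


K_13 has 13^{13 − 2} = 1792160394037 labelled spanning trees.
For each such spanning tree H, let X_H = 1 if all 12 edges of H are present in G. Then P[X_H = 1] = p^{12} = (11/13)^{12} = 3138428376721/23298085122481.
Summing the indicators: E[X] = Σ_H E[X_H] = 1792160394037 · p^{12} = 1792160394037 · 3138428376721/23298085122481 = 3138428376721/13.
Numerically: E[X] ≈ 2.41e+11.

E[X] = 1792160394037 · (11/13)^{12} = 3138428376721/13 ≈ 2.41e+11.


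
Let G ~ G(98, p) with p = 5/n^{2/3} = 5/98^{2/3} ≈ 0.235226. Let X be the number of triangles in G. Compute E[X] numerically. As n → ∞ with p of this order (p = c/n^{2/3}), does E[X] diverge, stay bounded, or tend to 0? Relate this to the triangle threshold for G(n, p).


Number of potential triangles: C(98, 3) = 152096.
Each occurs with probability p³ ≈ (0.235226)³ ≈ 1.30154102e-02.
By linearity: E[X] = C(98, 3)·p³ ≈ 152096 · 1.30154102e-02 ≈ 1979.591837.
Since α = 2/3 < 1, p = c/n^{2/3} ≫ 1/n is above the triangle threshold p ~ 1/n. Asymptotically E[X] ~ (c³/6)·n^{3(1−α)} = (5³/6)·n^{1} → ∞; triangles are abundant w.h.p.

E[X] ≈ 1979.591837; in regime p = Θ(1/n^{2/3}) E[X] diverges (above the triangle threshold p ~ 1/n).


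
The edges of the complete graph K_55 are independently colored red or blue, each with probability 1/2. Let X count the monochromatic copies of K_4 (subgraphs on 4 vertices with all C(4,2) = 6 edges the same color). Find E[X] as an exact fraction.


Let X = Σ_S X_S over the C(55, 4) = 341055 subsets S of size 4, where X_S = 1 if the K_4 on S is monochromatic.
For a fixed S, the K_4 on S has C(4, 2) = 6 edges. P[all 6 edges red] = (1/2)^6, and likewise for blue, so P[monochromatic] = 2·(1/2)^6 = 2^{1 − 6} = 1/32.
Summing: E[X] = C(55, 4) · 2^{1 − 6} = 341055 · 1/32 = 341055/32.
Numerically: E[X] ≈ 10657.968750.

E[X] = C(55,4)·2^(1−C(4,2)) = 341055/32 ≈ 10657.968750.


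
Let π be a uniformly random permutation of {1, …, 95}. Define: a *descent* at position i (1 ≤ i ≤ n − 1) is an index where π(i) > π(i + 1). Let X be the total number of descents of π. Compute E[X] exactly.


Write X = Σ X_I over i = 1, …, 94, with X_I the indicator of one descent.
There are 94 indicators.
For each fixed i, the pair (π(i), π(i+1)) is a uniformly random ordered pair of distinct values from {1, …, 95}; by symmetry P[π(i) > π(i+1)] = 1/2.
By linearity: E[X] = 94 · (1/2) = (95 − 1) · (1/2) = 47 ≈ 47.000.

E[X] = 47 = 47.000.


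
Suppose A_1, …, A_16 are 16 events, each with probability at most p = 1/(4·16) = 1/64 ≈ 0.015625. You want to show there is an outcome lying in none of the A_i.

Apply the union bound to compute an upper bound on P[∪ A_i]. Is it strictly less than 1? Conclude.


Union bound: P[∪_{i=1}^{16} A_i] ≤ Σ_i P[A_i] ≤ 16·p = 16·(1/64) = 1/4.
Numerically: 1/4 ≈ 0.250000.
Is 1/4 < 1? YES.
Since P[∪ A_i] ≤ 1/4 < 1, the complement has P[∩ A_i^c] ≥ 1 − 1/4 = 3/4 > 0, so some outcome avoids every A_i.

16·p = 1/4 ≈ 0.250000; existence CERTIFIED by the union bound.


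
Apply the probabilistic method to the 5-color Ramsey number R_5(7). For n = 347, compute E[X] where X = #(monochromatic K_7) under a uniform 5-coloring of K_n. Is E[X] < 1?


E[X] = C(347, 7) · 5^{1 − 21} = 113090774900334 · 5^{−20} = 113090774900334/95367431640625.
As a reduced fraction: E[X] = 113090774900334/95367431640625 ≈ 1.1858427.
Is E[X] < 1? NO.
Since E[X] ≥ 1, the first-moment bound is inconclusive at n = 347; it does NOT by itself certify R_5(7) > 347.

E[X] = 113090774900334/95367431640625 ≈ 1.1858427; E[X] ≥ 1; first-moment method inconclusive here.


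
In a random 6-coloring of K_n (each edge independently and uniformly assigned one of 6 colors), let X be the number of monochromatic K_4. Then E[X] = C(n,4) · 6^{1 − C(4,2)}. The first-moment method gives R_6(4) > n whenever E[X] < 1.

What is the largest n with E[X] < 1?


We need C(n, 4) · 6^{1 − 6} < 1, i.e. C(n, 4) < 6^{6 − 1} = 7776.
Check values of n near the boundary:
  n = 16: C(16, 4) = 1820; 1820 < 7776? YES
  n = 17: C(17, 4) = 2380; 2380 < 7776? YES
  n = 18: C(18, 4) = 3060; 3060 < 7776? YES
  n = 19: C(19, 4) = 3876; 3876 < 7776? YES
  n = 20: C(20, 4) = 4845; 4845 < 7776? YES
  n = 21: C(21, 4) = 5985; 5985 < 7776? YES
  n = 22: C(22, 4) = 7315; 7315 < 7776? YES
  n = 23: C(23, 4) = 8855; 8855 < 7776? NO
  n = 24: C(24, 4) = 10626; 10626 < 7776? NO
  n = 25: C(25, 4) = 12650; 12650 < 7776? NO
The largest n with C(n, 4) < 7776 is n = 22 (where E[X] = 7315/7776 ≈ 0.9407150). Hence R_6(4) > 22, i.e. R_6(4) ≥ 23.

Largest n = 22; hence R_6(4) > 22.


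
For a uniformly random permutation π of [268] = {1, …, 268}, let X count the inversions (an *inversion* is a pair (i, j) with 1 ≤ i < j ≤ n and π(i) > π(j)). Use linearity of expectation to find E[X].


Write X = Σ X_I over the C(268, 2) = 35778 pairs i < j, with X_I the indicator of one inversion.
There are 35778 indicators.
For each fixed pair i < j, the values π(i) and π(j) are two distinct elements of {1, …, 268} in uniformly random order; by symmetry P[π(i) > π(j)] = 1/2.
By linearity: E[X] = 35778 · (1/2) = C(268, 2) · (1/2) = 35778/2 = 17889 ≈ 17889.000000.

E[X] = 17889 = 17889.000000.


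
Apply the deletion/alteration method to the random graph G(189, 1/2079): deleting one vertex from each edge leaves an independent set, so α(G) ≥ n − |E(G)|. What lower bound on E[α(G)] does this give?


E[|E(G)|] = C(189, 2)·p = 17766 · (1/2079) = 94/11.
E[α(G)] ≥ n − E[|E(G)|] = 189 − 94/11 = 1985/11.
Numerically: ≈ 180.4545.
(This is only a lower bound; the true E[α(G)] may be larger.)

E[α(G)] ≥ 1985/11 ≈ 180.4545.


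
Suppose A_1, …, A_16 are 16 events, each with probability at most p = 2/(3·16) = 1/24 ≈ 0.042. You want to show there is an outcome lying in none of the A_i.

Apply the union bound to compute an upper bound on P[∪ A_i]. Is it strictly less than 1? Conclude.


Union bound: P[∪_{i=1}^{16} A_i] ≤ Σ_i P[A_i] ≤ 16·p = 16·(1/24) = 2/3.
Numerically: 2/3 ≈ 0.667.
Is 2/3 < 1? YES.
Since P[∪ A_i] ≤ 2/3 < 1, the complement has P[∩ A_i^c] ≥ 1 − 2/3 = 1/3 > 0, so some outcome avoids every A_i.

16·p = 2/3 ≈ 0.667; existence CERTIFIED by the union bound.


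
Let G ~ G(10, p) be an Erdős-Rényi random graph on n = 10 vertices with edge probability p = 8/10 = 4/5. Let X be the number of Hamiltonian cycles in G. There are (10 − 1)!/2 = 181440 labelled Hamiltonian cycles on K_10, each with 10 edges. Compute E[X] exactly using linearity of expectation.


K_10 has (10 − 1)!/2 = 181440 labelled Hamiltonian cycles.
For each such Hamiltonian cycle H, let X_H = 1 if all 10 edges of H are present in G. Then P[X_H = 1] = p^{10} = (4/5)^{10} = 1048576/9765625.
By linearity: E[X] = Σ_H E[X_H] = 181440 · p^{10} = 181440 · 1048576/9765625 = 38050725888/1953125.
Numerically: E[X] ≈ 1.95e+04.

E[X] = 181440 · (4/5)^{10} = 38050725888/1953125 ≈ 1.95e+04.


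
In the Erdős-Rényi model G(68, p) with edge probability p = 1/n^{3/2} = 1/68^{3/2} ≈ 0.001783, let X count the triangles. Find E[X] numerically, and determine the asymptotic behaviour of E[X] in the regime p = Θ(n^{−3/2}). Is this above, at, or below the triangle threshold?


Number of potential triangles: C(68, 3) = 50116.
Each occurs with probability p³ ≈ (0.001783)³ ≈ 5.671656e-09.
By linearity: E[X] = C(68, 3)·p³ ≈ 50116 · 5.671656e-09 ≈ 0.0003.
Since α = 3/2 > 1, p = c/n^{3/2} = o(1/n) is below the triangle threshold p ~ 1/n. Asymptotically E[X] ~ (c³/6)·n^{3(1−α)} = (1³/6)·n^{-1.5} → 0, so by Markov's inequality G has no triangles w.h.p.

E[X] ≈ 0.0003; in regime p = Θ(1/n^{3/2}) E[X] tends to 0 (below the triangle threshold p ~ 1/n).


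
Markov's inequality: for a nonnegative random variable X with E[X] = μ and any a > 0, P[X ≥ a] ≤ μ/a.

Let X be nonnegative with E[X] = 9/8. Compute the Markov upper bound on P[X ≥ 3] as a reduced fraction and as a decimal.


μ = E[X] = 9/8, a = 3.
Markov: P[X ≥ 3] ≤ μ/a = (9/8)/3 = 3/8.
Numerically: ≈ 0.375000.
(Since a = 3 > μ = 1.125000, the bound 3/8 is < 1 and informative.)

P[X ≥ 3] ≤ 3/8 ≈ 0.375000.


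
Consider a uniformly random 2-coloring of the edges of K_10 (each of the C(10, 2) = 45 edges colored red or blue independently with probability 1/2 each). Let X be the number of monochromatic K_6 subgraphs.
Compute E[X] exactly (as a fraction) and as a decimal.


Let X = Σ_S X_S over the C(10, 6) = 210 subsets S of size 6, where X_S = 1 if the K_6 on S is monochromatic.
For a fixed S, the K_6 on S has C(6, 2) = 15 edges. P[all 15 edges red] = (1/2)^15, and likewise for blue, so P[monochromatic] = 2·(1/2)^15 = 2^{1 − 15} = 1/16384.
By linearity of expectation: E[X] = C(10, 6) · 2^{1 − 15} = 210 · 1/16384 = 105/8192.
Numerically: E[X] ≈ 0.0128.

E[X] = C(10,6)·2^(1−C(6,2)) = 105/8192 ≈ 0.0128.


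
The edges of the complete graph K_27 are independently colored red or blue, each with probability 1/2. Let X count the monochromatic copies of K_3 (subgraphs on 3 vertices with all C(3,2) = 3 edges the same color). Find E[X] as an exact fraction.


Let X = Σ_S X_S over the C(27, 3) = 2925 subsets S of size 3, where X_S = 1 if the K_3 on S is monochromatic.
For a fixed S, the K_3 on S has C(3, 2) = 3 edges. P[all 3 edges red] = (1/2)^3, and likewise for blue, so P[monochromatic] = 2·(1/2)^3 = 2^{1 − 3} = 1/4.
By linearity: E[X] = C(27, 3) · 2^{1 − 3} = 2925 · 1/4 = 2925/4.
Numerically: E[X] ≈ 731.250000.

E[X] = C(27,3)·2^(1−C(3,2)) = 2925/4 ≈ 731.250000.


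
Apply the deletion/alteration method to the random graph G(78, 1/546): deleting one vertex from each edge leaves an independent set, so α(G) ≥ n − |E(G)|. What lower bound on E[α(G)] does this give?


E[|E(G)|] = C(78, 2)·p = 3003 · (1/546) = 11/2.
E[α(G)] ≥ n − E[|E(G)|] = 78 − 11/2 = 145/2.
Numerically: ≈ 72.5000.
(This is only a lower bound; the true E[α(G)] may be larger.)

E[α(G)] ≥ 145/2 ≈ 72.5000.


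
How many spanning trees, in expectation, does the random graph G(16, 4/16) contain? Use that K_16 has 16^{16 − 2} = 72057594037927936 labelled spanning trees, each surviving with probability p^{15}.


K_16 has 16^{16 − 2} = 72057594037927936 labelled spanning trees.
For each such spanning tree H, let X_H = 1 if all 15 edges of H are present in G. Then P[X_H = 1] = p^{15} = (1/4)^{15} = 1/1073741824.
By linearity of expectation: E[X] = Σ_H E[X_H] = 72057594037927936 · p^{15} = 72057594037927936 · 1/1073741824 = 67108864.
Numerically: E[X] ≈ 6.7109e+07.

E[X] = 72057594037927936 · (1/4)^{15} = 67108864 ≈ 6.7109e+07.


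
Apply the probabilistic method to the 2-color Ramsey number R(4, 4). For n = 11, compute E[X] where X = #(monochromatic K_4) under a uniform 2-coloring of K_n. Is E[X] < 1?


E[X] = C(11, 4) · 2^{1 − 6} = 330 · 2^{−5} = 330/32.
As a reduced fraction: E[X] = 165/16 ≈ 10.3125.
Is E[X] < 1? NO.
Since E[X] ≥ 1, the first-moment bound is inconclusive at n = 11; it does NOT by itself certify R(4, 4) > 11.

E[X] = 165/16 ≈ 10.3125; E[X] ≥ 1; first-moment method inconclusive here.


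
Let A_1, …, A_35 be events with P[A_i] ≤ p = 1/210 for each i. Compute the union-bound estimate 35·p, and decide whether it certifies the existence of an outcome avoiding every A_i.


Union bound: P[∪_{i=1}^{35} A_i] ≤ Σ_i P[A_i] ≤ 35·p = 35·(1/210) = 1/6.
Numerically: 1/6 ≈ 0.166667.
Is 1/6 < 1? YES.
Since P[∪ A_i] ≤ 1/6 < 1, the complement has P[∩ A_i^c] ≥ 1 − 1/6 = 5/6 > 0, so some outcome avoids every A_i.

35·p = 1/6 ≈ 0.166667; existence CERTIFIED by the union bound.


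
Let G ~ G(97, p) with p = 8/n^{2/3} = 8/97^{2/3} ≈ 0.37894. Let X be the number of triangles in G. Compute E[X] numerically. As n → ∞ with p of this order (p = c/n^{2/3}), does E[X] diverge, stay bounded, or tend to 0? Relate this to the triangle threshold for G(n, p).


Number of potential triangles: C(97, 3) = 147440.
Each occurs with probability p³ ≈ (0.37894)³ ≈ 5.4415985e-02.
By linearity: E[X] = C(97, 3)·p³ ≈ 147440 · 5.4415985e-02 ≈ 8023.09278.
Since α = 2/3 < 1, p = c/n^{2/3} ≫ 1/n is above the triangle threshold p ~ 1/n. Asymptotically E[X] ~ (c³/6)·n^{3(1−α)} = (8³/6)·n^{1} → ∞; triangles are abundant w.h.p.

E[X] ≈ 8023.09278; in regime p = Θ(1/n^{2/3}) E[X] diverges (above the triangle threshold p ~ 1/n).


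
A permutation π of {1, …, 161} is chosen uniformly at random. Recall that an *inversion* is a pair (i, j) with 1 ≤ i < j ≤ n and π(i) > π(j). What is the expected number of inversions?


Write X = Σ X_I over the C(161, 2) = 12880 pairs i < j, with X_I the indicator of one inversion.
There are 12880 indicators.
For each fixed pair i < j, the values π(i) and π(j) are two distinct elements of {1, …, 161} in uniformly random order; by symmetry P[π(i) > π(j)] = 1/2.
By linearity: E[X] = 12880 · (1/2) = C(161, 2) · (1/2) = 12880/2 = 6440 ≈ 6440.0000.

E[X] = 6440 = 6440.0000.


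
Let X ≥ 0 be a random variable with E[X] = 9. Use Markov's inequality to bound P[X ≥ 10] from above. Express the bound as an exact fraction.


μ = E[X] = 9, a = 10.
Markov: P[X ≥ 10] ≤ μ/a = (9)/10 = 9/10.
Numerically: ≈ 0.900.
(Since a = 10 > μ = 9.000, the bound 9/10 is < 1 and informative.)

P[X ≥ 10] ≤ 9/10 ≈ 0.900.


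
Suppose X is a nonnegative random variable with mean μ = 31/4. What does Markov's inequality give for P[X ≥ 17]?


μ = E[X] = 31/4, a = 17.
Markov: P[X ≥ 17] ≤ μ/a = (31/4)/17 = 31/68.
Numerically: ≈ 0.455882.
(Since a = 17 > μ = 7.750000, the bound 31/68 is < 1 and informative.)

P[X ≥ 17] ≤ 31/68 ≈ 0.455882.


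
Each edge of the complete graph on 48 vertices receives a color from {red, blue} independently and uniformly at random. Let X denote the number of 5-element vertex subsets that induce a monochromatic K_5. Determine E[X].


Let X = Σ_S X_S over the C(48, 5) = 1712304 subsets S of size 5, where X_S = 1 if the K_5 on S is monochromatic.
For a fixed S, the K_5 on S has C(5, 2) = 10 edges. P[all 10 edges red] = (1/2)^10, and likewise for blue, so P[monochromatic] = 2·(1/2)^10 = 2^{1 − 10} = 1/512.
Summing: E[X] = C(48, 5) · 2^{1 − 10} = 1712304 · 1/512 = 107019/32.
Numerically: E[X] ≈ 3344.344.

E[X] = C(48,5)·2^(1−C(5,2)) = 107019/32 ≈ 3344.344.


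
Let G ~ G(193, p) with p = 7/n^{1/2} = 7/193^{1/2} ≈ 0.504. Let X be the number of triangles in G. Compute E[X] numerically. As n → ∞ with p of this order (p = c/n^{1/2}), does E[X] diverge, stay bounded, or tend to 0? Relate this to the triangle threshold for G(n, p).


Number of potential triangles: C(193, 3) = 1179616.
Each occurs with probability p³ ≈ (0.504)³ ≈ 1.27926e-01.
By linearity: E[X] = C(193, 3)·p³ ≈ 1179616 · 1.27926e-01 ≈ 150903.326.
Since α = 1/2 < 1, p = c/n^{1/2} ≫ 1/n is above the triangle threshold p ~ 1/n. Asymptotically E[X] ~ (c³/6)·n^{3(1−α)} = (7³/6)·n^{1.5} → ∞; triangles are abundant w.h.p.

E[X] ≈ 150903.326; in regime p = Θ(1/n^{1/2}) E[X] diverges (above the triangle threshold p ~ 1/n).


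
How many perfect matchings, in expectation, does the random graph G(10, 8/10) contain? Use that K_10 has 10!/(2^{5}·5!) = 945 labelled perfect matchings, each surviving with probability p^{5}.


K_10 has 10!/(2^{5}·5!) = 945 labelled perfect matchings.
For each such perfect matching H, let X_H = 1 if all 5 edges of H are present in G. Then P[X_H = 1] = p^{5} = (4/5)^{5} = 1024/3125.
Summing the indicators: E[X] = Σ_H E[X_H] = 945 · p^{5} = 945 · 1024/3125 = 193536/625.
Numerically: E[X] ≈ 309.658.

E[X] = 945 · (4/5)^{5} = 193536/625 ≈ 309.658.


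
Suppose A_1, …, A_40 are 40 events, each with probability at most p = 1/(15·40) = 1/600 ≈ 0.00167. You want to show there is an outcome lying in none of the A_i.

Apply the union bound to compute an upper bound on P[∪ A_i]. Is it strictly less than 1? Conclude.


Union bound: P[∪_{i=1}^{40} A_i] ≤ Σ_i P[A_i] ≤ 40·p = 40·(1/600) = 1/15.
Numerically: 1/15 ≈ 0.06667.
Is 1/15 < 1? YES.
Since P[∪ A_i] ≤ 1/15 < 1, the complement has P[∩ A_i^c] ≥ 1 − 1/15 = 14/15 > 0, so some outcome avoids every A_i.

40·p = 1/15 ≈ 0.06667; existence CERTIFIED by the union bound.


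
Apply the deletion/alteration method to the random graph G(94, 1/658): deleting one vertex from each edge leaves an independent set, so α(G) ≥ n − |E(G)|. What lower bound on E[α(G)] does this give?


E[|E(G)|] = C(94, 2)·p = 4371 · (1/658) = 93/14.
E[α(G)] ≥ n − E[|E(G)|] = 94 − 93/14 = 1223/14.
Numerically: ≈ 87.35714.
(This is only a lower bound; the true E[α(G)] may be larger.)

E[α(G)] ≥ 1223/14 ≈ 87.35714.


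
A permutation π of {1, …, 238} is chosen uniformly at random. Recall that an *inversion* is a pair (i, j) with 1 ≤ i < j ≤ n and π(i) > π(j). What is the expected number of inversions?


Write X = Σ X_I over the C(238, 2) = 28203 pairs i < j, with X_I the indicator of one inversion.
There are 28203 indicators.
For each fixed pair i < j, the values π(i) and π(j) are two distinct elements of {1, …, 238} in uniformly random order; by symmetry P[π(i) > π(j)] = 1/2.
By linearity: E[X] = 28203 · (1/2) = C(238, 2) · (1/2) = 28203/2 = 28203/2 ≈ 14101.500000.

E[X] = 28203/2 = 14101.500000.


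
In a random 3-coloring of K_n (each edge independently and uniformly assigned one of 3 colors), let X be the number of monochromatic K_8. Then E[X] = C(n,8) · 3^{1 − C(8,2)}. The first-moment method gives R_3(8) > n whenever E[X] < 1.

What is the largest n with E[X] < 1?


We need C(n, 8) · 3^{1 − 28} < 1, i.e. C(n, 8) < 3^{28 − 1} = 7625597484987.
Check values of n near the boundary:
  n = 152: C(152, 8) = 5859727868575; 5859727868575 < 7625597484987? YES
  n = 153: C(153, 8) = 6183023199255; 6183023199255 < 7625597484987? YES
  n = 154: C(154, 8) = 6521818990995; 6521818990995 < 7625597484987? YES
  n = 155: C(155, 8) = 6876747915675; 6876747915675 < 7625597484987? YES
  n = 156: C(156, 8) = 7248464019225; 7248464019225 < 7625597484987? YES
  n = 157: C(157, 8) = 7637643295425; 7637643295425 < 7625597484987? NO
The largest n with C(n, 8) < 7625597484987 is n = 156 (where E[X] = 805384891025/847288609443 ≈ 0.950544). Hence R_3(8) > 156, i.e. R_3(8) ≥ 157.

Largest n = 156; hence R_3(8) > 156.


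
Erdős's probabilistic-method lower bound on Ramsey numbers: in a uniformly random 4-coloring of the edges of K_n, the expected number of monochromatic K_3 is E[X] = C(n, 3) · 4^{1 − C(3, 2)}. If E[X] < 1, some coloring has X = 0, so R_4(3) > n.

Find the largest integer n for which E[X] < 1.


We need C(n, 3) · 4^{1 − 3} < 1, i.e. C(n, 3) < 4^{3 − 1} = 16.
Check values of n near the boundary:
  n = 3: C(3, 3) = 1; 1 < 16? YES
  n = 4: C(4, 3) = 4; 4 < 16? YES
  n = 5: C(5, 3) = 10; 10 < 16? YES
  n = 6: C(6, 3) = 20; 20 < 16? NO
  n = 7: C(7, 3) = 35; 35 < 16? NO
The largest n with C(n, 3) < 16 is n = 5 (where E[X] = 5/8 ≈ 0.625000). Hence R_4(3) > 5, i.e. R_4(3) ≥ 6.

Largest n = 5; hence R_4(3) > 5.


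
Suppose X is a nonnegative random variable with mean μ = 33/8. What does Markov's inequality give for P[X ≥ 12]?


μ = E[X] = 33/8, a = 12.
Markov: P[X ≥ 12] ≤ μ/a = (33/8)/12 = 11/32.
Numerically: ≈ 0.34375.
(Since a = 12 > μ = 4.12500, the bound 11/32 is < 1 and informative.)

P[X ≥ 12] ≤ 11/32 ≈ 0.34375.


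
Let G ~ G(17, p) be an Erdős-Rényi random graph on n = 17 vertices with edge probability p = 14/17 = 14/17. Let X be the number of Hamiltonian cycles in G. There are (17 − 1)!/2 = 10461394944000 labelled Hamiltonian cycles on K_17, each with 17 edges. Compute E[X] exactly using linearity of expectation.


K_17 has (17 − 1)!/2 = 10461394944000 labelled Hamiltonian cycles.
For each such Hamiltonian cycle H, let X_H = 1 if all 17 edges of H are present in G. Then P[X_H = 1] = p^{17} = (14/17)^{17} = 30491346729331195904/827240261886336764177.
By linearity of expectation: E[X] = Σ_H E[X_H] = 10461394944000 · p^{17} = 10461394944000 · 30491346729331195904/827240261886336764177 = 318982020509976309331579109376000/827240261886336764177.
Numerically: E[X] ≈ 3.856e+11.

E[X] = 10461394944000 · (14/17)^{17} = 318982020509976309331579109376000/827240261886336764177 ≈ 3.856e+11.


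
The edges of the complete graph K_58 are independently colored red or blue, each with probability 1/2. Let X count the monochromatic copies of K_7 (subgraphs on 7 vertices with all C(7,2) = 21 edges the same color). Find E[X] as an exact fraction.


Let X = Σ_S X_S over the C(58, 7) = 300674088 subsets S of size 7, where X_S = 1 if the K_7 on S is monochromatic.
For a fixed S, the K_7 on S has C(7, 2) = 21 edges. P[all 21 edges red] = (1/2)^21, and likewise for blue, so P[monochromatic] = 2·(1/2)^21 = 2^{1 − 21} = 1/1048576.
Summing: E[X] = C(58, 7) · 2^{1 − 21} = 300674088 · 1/1048576 = 37584261/131072.
Numerically: E[X] ≈ 286.745.

E[X] = C(58,7)·2^(1−C(7,2)) = 37584261/131072 ≈ 286.745.


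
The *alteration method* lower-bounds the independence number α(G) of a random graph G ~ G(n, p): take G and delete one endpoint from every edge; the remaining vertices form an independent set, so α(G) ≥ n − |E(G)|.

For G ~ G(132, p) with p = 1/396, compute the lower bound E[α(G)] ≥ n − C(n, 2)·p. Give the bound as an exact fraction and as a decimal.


E[|E(G)|] = C(132, 2)·p = 8646 · (1/396) = 131/6.
E[α(G)] ≥ n − E[|E(G)|] = 132 − 131/6 = 661/6.
Numerically: ≈ 110.167.
(This is only a lower bound; the true E[α(G)] may be larger.)

E[α(G)] ≥ 661/6 ≈ 110.167.


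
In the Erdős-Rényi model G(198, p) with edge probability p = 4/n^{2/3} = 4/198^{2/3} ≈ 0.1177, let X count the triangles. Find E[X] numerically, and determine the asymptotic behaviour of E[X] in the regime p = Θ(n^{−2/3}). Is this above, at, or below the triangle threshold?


Number of potential triangles: C(198, 3) = 1274196.
Each occurs with probability p³ ≈ (0.1177)³ ≈ 1.632486e-03.
By linearity: E[X] = C(198, 3)·p³ ≈ 1274196 · 1.632486e-03 ≈ 2080.1077.
Since α = 2/3 < 1, p = c/n^{2/3} ≫ 1/n is above the triangle threshold p ~ 1/n. Asymptotically E[X] ~ (c³/6)·n^{3(1−α)} = (4³/6)·n^{1} → ∞; triangles are abundant w.h.p.

E[X] ≈ 2080.1077; in regime p = Θ(1/n^{2/3}) E[X] diverges (above the triangle threshold p ~ 1/n).


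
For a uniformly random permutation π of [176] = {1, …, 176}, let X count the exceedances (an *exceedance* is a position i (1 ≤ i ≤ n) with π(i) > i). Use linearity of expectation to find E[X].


Write X = Σ_{i=1}^{176} X_i, where X_i = 1_{π(i) > i}.
For each fixed i, π(i) is uniform over {1, …, 176} (marginal of a uniform permutation), so P[π(i) > i] = (n − i)/n. Summing: Σ_{i=1}^{176} (n − i)/n = (0 + 1 + … + 175)/176 = 176(176 − 1)/(2·176) = (176 − 1)/2.
Hence E[X] = Σ_{i=1}^{176} (176 − i)/176 = 175/2 ≈ 87.500000.

E[X] = 175/2 = 87.500000.


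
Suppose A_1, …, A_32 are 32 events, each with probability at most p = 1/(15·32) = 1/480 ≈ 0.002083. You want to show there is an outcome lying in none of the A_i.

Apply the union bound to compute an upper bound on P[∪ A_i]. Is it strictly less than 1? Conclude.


Union bound: P[∪_{i=1}^{32} A_i] ≤ Σ_i P[A_i] ≤ 32·p = 32·(1/480) = 1/15.
Numerically: 1/15 ≈ 0.066667.
Is 1/15 < 1? YES.
Since P[∪ A_i] ≤ 1/15 < 1, the complement has P[∩ A_i^c] ≥ 1 − 1/15 = 14/15 > 0, so some outcome avoids every A_i.

32·p = 1/15 ≈ 0.066667; existence CERTIFIED by the union bound.


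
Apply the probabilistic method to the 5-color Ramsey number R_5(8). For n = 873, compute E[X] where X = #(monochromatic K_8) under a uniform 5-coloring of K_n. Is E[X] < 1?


E[X] = C(873, 8) · 5^{1 − 28} = 8102594482562031309 · 5^{−27} = 8102594482562031309/7450580596923828125.
As a reduced fraction: E[X] = 8102594482562031309/7450580596923828125 ≈ 1.0875118.
Is E[X] < 1? NO.
Since E[X] ≥ 1, the first-moment bound is inconclusive at n = 873; it does NOT by itself certify R_5(8) > 873.

E[X] = 8102594482562031309/7450580596923828125 ≈ 1.0875118; E[X] ≥ 1; first-moment method inconclusive here.


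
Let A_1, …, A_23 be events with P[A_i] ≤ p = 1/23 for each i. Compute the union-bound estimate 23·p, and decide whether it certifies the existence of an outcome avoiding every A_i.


Union bound: P[∪_{i=1}^{23} A_i] ≤ Σ_i P[A_i] ≤ 23·p = 23·(1/23) = 1.
Numerically: 1 ≈ 1.000.
Is 1 < 1? NO.
Since the bound 1 is ≥ 1, the union bound is uninformative here; it does NOT by itself certify existence.

23·p = 1 ≈ 1.000; existence NOT certified by the union bound.


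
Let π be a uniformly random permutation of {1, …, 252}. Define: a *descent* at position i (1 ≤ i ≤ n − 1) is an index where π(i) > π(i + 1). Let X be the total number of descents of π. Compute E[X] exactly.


Write X = Σ X_I over i = 1, …, 251, with X_I the indicator of one descent.
There are 251 indicators.
For each fixed i, the pair (π(i), π(i+1)) is a uniformly random ordered pair of distinct values from {1, …, 252}; by symmetry P[π(i) > π(i+1)] = 1/2.
By linearity: E[X] = 251 · (1/2) = (252 − 1) · (1/2) = 251/2 ≈ 125.500.

E[X] = 251/2 = 125.500.


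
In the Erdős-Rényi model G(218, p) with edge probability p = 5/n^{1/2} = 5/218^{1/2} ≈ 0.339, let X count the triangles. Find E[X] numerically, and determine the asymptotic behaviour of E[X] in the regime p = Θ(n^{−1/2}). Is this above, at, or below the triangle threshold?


Number of potential triangles: C(218, 3) = 1703016.
Each occurs with probability p³ ≈ (0.339)³ ≈ 3.88352e-02.
By linearity: E[X] = C(218, 3)·p³ ≈ 1703016 · 3.88352e-02 ≈ 66136.925.
Since α = 1/2 < 1, p = c/n^{1/2} ≫ 1/n is above the triangle threshold p ~ 1/n. Asymptotically E[X] ~ (c³/6)·n^{3(1−α)} = (5³/6)·n^{1.5} → ∞; triangles are abundant w.h.p.

E[X] ≈ 66136.925; in regime p = Θ(1/n^{1/2}) E[X] diverges (above the triangle threshold p ~ 1/n).


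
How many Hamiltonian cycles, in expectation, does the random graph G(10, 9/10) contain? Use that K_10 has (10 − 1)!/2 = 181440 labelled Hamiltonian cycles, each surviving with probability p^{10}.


K_10 has (10 − 1)!/2 = 181440 labelled Hamiltonian cycles.
For each such Hamiltonian cycle H, let X_H = 1 if all 10 edges of H are present in G. Then P[X_H = 1] = p^{10} = (9/10)^{10} = 3486784401/10000000000.
By linearity of expectation: E[X] = Σ_H E[X_H] = 181440 · p^{10} = 181440 · 3486784401/10000000000 = 1977006755367/31250000.
Numerically: E[X] ≈ 63264.2.

E[X] = 181440 · (9/10)^{10} = 1977006755367/31250000 ≈ 63264.2.


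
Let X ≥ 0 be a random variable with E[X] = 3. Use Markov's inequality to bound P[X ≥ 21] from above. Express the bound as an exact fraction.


μ = E[X] = 3, a = 21.
Markov: P[X ≥ 21] ≤ μ/a = (3)/21 = 1/7.
Numerically: ≈ 0.142857.
(Since a = 21 > μ = 3.000000, the bound 1/7 is < 1 and informative.)

P[X ≥ 21] ≤ 1/7 ≈ 0.142857.


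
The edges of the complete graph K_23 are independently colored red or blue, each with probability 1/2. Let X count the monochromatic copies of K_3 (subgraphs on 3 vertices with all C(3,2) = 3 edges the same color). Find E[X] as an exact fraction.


Let X = Σ_S X_S over the C(23, 3) = 1771 subsets S of size 3, where X_S = 1 if the K_3 on S is monochromatic.
For a fixed S, the K_3 on S has C(3, 2) = 3 edges. P[all 3 edges red] = (1/2)^3, and likewise for blue, so P[monochromatic] = 2·(1/2)^3 = 2^{1 − 3} = 1/4.
By linearity of expectation: E[X] = C(23, 3) · 2^{1 − 3} = 1771 · 1/4 = 1771/4.
Numerically: E[X] ≈ 442.75000.

E[X] = C(23,3)·2^(1−C(3,2)) = 1771/4 ≈ 442.75000.


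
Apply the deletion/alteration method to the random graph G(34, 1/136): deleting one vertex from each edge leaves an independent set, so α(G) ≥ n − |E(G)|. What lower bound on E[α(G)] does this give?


E[|E(G)|] = C(34, 2)·p = 561 · (1/136) = 33/8.
E[α(G)] ≥ n − E[|E(G)|] = 34 − 33/8 = 239/8.
Numerically: ≈ 29.87500.
(This is only a lower bound; the true E[α(G)] may be larger.)

E[α(G)] ≥ 239/8 ≈ 29.87500.


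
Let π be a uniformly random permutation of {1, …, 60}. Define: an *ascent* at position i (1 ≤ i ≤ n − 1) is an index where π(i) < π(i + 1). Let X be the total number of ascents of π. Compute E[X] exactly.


Write X = Σ X_I over i = 1, …, 59, with X_I the indicator of one ascent.
There are 59 indicators.
For each fixed i, the pair (π(i), π(i+1)) is a uniformly random ordered pair of distinct values from {1, …, 60}; by symmetry P[π(i) < π(i+1)] = 1/2.
By linearity: E[X] = 59 · (1/2) = (60 − 1) · (1/2) = 59/2 ≈ 29.50000.

E[X] = 59/2 = 29.50000.


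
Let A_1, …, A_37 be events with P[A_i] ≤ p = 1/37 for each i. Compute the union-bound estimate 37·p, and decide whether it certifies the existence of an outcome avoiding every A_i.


Union bound: P[∪_{i=1}^{37} A_i] ≤ Σ_i P[A_i] ≤ 37·p = 37·(1/37) = 1.
Numerically: 1 ≈ 1.000000.
Is 1 < 1? NO.
Since the bound 1 is ≥ 1, the union bound is uninformative here; it does NOT by itself certify existence.

37·p = 1 ≈ 1.000000; existence NOT certified by the union bound.


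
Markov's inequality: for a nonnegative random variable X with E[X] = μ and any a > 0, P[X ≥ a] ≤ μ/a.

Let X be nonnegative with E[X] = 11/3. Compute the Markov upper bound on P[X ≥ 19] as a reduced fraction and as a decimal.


μ = E[X] = 11/3, a = 19.
Markov: P[X ≥ 19] ≤ μ/a = (11/3)/19 = 11/57.
Numerically: ≈ 0.19298.
(Since a = 19 > μ = 3.66667, the bound 11/57 is < 1 and informative.)

P[X ≥ 19] ≤ 11/57 ≈ 0.19298.


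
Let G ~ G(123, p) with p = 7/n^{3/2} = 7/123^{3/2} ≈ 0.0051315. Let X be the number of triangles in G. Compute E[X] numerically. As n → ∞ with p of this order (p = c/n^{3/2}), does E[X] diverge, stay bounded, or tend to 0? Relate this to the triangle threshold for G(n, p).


Number of potential triangles: C(123, 3) = 302621.
Each occurs with probability p³ ≈ (0.0051315)³ ≈ 1.3512046e-07.
By linearity: E[X] = C(123, 3)·p³ ≈ 302621 · 1.3512046e-07 ≈ 0.04089.
Since α = 3/2 > 1, p = c/n^{3/2} = o(1/n) is below the triangle threshold p ~ 1/n. Asymptotically E[X] ~ (c³/6)·n^{3(1−α)} = (7³/6)·n^{-1.5} → 0, so by Markov's inequality G has no triangles w.h.p.

E[X] ≈ 0.04089; in regime p = Θ(1/n^{3/2}) E[X] tends to 0 (below the triangle threshold p ~ 1/n).
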